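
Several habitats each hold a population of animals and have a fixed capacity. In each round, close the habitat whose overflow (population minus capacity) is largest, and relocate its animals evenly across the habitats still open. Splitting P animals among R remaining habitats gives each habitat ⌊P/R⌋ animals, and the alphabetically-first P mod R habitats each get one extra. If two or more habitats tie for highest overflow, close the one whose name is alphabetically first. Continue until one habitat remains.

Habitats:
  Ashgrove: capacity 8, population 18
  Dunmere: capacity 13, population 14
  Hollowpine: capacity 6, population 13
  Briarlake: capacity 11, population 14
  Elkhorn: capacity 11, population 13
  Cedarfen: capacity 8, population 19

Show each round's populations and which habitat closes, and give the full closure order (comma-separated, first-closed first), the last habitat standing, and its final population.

Closure order: Cedarfen, Ashgrove, Hollowpine, Briarlake, Dunmere
Last habitat: Elkhorn with 91 animals

Round 1: Ashgrove=18 Briarlake=14 Cedarfen=19 Dunmere=14 Elkhorn=13 Hollowpine=13 → close Cedarfen (overflow 11)
  19÷5 = 3 each, +1 to first 4
Round 2: Ashgrove=22 Briarlake=18 Dunmere=18 Elkhorn=17 Hollowpine=16 → close Ashgrove (overflow 14)
  22÷4 = 5 each, +1 to first 2
Round 3: Briarlake=24 Dunmere=24 Elkhorn=22 Hollowpine=21 → close Hollowpine (overflow 15)
  21÷3 = 7 each, +1 to first 0
Round 4: Briarlake=31 Dunmere=31 Elkhorn=29 → close Briarlake (overflow 20)
  31÷2 = 15 each, +1 to first 1
Round 5: Dunmere=47 Elkhorn=44 → close Dunmere (overflow 34)
  47÷1 = 47 each, +1 to first 0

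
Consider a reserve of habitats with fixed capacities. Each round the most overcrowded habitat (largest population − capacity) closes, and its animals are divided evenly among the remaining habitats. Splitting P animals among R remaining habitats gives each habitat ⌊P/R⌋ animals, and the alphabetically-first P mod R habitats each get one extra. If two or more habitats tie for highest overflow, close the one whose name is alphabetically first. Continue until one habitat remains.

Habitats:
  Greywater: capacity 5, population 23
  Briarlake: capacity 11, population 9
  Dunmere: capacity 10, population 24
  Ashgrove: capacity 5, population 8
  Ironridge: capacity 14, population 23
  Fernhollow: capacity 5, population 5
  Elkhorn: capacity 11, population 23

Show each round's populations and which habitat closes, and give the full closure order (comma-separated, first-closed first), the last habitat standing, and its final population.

Closure order: Greywater, Dunmere, Elkhorn, Ironridge, Ashgrove, Fernhollow
Last habitat: Briarlake with 115 animals

Round 1: Ashgrove=8 Briarlake=9 Dunmere=24 Elkhorn=23 Fernhollow=5 Greywater=23 Ironridge=23 → close Greywater (overflow 18)
  23÷6 = 3 each, +1 to first 5
Round 2: Ashgrove=12 Briarlake=13 Dunmere=28 Elkhorn=27 Fernhollow=9 Ironridge=26 → close Dunmere (overflow 18)
  28÷5 = 5 each, +1 to first 3
Round 3: Ashgrove=18 Briarlake=19 Elkhorn=33 Fernhollow=14 Ironridge=31 → close Elkhorn (overflow 22)
  33÷4 = 8 each, +1 to first 1
Round 4: Ashgrove=27 Briarlake=27 Fernhollow=22 Ironridge=39 → close Ironridge (overflow 25)
  39÷3 = 13 each, +1 to first 0
Round 5: Ashgrove=40 Briarlake=40 Fernhollow=35 → close Ashgrove (overflow 35)
  40÷2 = 20 each, +1 to first 0
Round 6: Briarlake=60 Fernhollow=55 → close Fernhollow (overflow 50)
  55÷1 = 55 each, +1 to first 0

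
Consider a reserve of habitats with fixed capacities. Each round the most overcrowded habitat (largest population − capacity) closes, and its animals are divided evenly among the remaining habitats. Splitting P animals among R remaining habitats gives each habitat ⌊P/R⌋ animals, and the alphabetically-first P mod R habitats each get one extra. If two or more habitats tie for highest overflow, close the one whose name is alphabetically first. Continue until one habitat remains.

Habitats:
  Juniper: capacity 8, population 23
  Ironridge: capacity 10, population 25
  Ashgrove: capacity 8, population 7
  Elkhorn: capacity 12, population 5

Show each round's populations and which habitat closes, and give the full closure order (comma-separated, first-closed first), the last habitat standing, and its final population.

Round 1: Ashgrove=7 Elkhorn=5 Ironridge=25 Juniper=23 → close Ironridge (overflow 15)
  25÷3 = 8 each, +1 to first 1
Round 2: Ashgrove=16 Elkhorn=13 Juniper=31 → close Juniper (overflow 23)
  31÷2 = 15 each, +1 to first 1
Round 3: Ashgrove=32 Elkhorn=28 → close Ashgrove (overflow 24)
  32÷1 = 32 each, +1 to first 0

Closure order: Ironridge, Juniper, Ashgrove
Last habitat: Elkhorn with 60 animals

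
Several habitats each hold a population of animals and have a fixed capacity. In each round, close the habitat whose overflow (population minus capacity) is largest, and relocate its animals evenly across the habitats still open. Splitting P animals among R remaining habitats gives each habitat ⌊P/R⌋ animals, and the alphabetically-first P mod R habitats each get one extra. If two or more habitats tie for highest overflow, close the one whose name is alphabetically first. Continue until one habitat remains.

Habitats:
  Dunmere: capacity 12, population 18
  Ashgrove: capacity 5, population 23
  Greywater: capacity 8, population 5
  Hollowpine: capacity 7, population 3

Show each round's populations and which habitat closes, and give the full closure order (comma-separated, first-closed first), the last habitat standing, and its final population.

Closure order: Ashgrove, Dunmere, Greywater
Last habitat: Hollowpine with 49 animals

Round 1: Ashgrove=23 Dunmere=18 Greywater=5 Hollowpine=3 → close Ashgrove (overflow 18)
  23÷3 = 7 each, +1 to first 2
Round 2: Dunmere=26 Greywater=13 Hollowpine=10 → close Dunmere (overflow 14)
  26÷2 = 13 each, +1 to first 0
Round 3: Greywater=26 Hollowpine=23 → close Greywater (overflow 18)
  26÷1 = 26 each, +1 to first 0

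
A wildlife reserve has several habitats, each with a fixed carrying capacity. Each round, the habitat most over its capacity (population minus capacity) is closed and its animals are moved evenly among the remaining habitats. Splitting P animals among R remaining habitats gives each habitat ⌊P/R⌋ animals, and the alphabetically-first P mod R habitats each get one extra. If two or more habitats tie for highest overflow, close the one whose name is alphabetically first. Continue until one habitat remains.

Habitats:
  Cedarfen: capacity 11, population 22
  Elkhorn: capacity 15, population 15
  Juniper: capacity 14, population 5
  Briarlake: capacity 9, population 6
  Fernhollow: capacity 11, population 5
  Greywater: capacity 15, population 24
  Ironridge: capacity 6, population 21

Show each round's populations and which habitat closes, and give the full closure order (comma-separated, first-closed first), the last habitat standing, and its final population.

Round 1: Briarlake=6 Cedarfen=22 Elkhorn=15 Fernhollow=5 Greywater=24 Ironridge=21 Juniper=5 → close Ironridge (overflow 15)
  21÷6 = 3 each, +1 to first 3
Round 2: Briarlake=10 Cedarfen=26 Elkhorn=19 Fernhollow=8 Greywater=27 Juniper=8 → close Cedarfen (overflow 15)
  26÷5 = 5 each, +1 to first 1
Round 3: Briarlake=16 Elkhorn=24 Fernhollow=13 Greywater=32 Juniper=13 → close Greywater (overflow 17)
  32÷4 = 8 each, +1 to first 0
Round 4: Briarlake=24 Elkhorn=32 Fernhollow=21 Juniper=21 → close Elkhorn (overflow 17)
  32÷3 = 10 each, +1 to first 2
Round 5: Briarlake=35 Fernhollow=32 Juniper=31 → close Briarlake (overflow 26)
  35÷2 = 17 each, +1 to first 1
Round 6: Fernhollow=50 Juniper=48 → close Fernhollow (overflow 39)
  50÷1 = 50 each, +1 to first 0

Closure order: Ironridge, Cedarfen, Greywater, Elkhorn, Briarlake, Fernhollow
Last habitat: Juniper with 98 animals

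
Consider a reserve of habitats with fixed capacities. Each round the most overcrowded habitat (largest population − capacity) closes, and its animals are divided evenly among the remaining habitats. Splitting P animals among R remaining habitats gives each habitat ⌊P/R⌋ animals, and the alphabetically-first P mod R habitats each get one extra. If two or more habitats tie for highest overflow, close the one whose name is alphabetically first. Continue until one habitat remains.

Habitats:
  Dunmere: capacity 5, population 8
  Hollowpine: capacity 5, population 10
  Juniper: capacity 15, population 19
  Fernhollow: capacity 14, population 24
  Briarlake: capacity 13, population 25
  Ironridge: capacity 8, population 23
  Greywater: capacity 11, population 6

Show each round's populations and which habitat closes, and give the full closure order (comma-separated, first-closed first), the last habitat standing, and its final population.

Round 1: Briarlake=25 Dunmere=8 Fernhollow=24 Greywater=6 Hollowpine=10 Ironridge=23 Juniper=19 → close Ironridge (overflow 15)
  23÷6 = 3 each, +1 to first 5
Round 2: Briarlake=29 Dunmere=12 Fernhollow=28 Greywater=10 Hollowpine=14 Juniper=22 → close Briarlake (overflow 16)
  29÷5 = 5 each, +1 to first 4
Round 3: Dunmere=18 Fernhollow=34 Greywater=16 Hollowpine=20 Juniper=27 → close Fernhollow (overflow 20)
  34÷4 = 8 each, +1 to first 2
Round 4: Dunmere=27 Greywater=25 Hollowpine=28 Juniper=35 → close Hollowpine (overflow 23)
  28÷3 = 9 each, +1 to first 1
Round 5: Dunmere=37 Greywater=34 Juniper=44 → close Dunmere (overflow 32)
  37÷2 = 18 each, +1 to first 1
Round 6: Greywater=53 Juniper=62 → close Juniper (overflow 47)
  62÷1 = 62 each, +1 to first 0

Closure order: Ironridge, Briarlake, Fernhollow, Hollowpine, Dunmere, Juniper
Last habitat: Greywater with 115 animals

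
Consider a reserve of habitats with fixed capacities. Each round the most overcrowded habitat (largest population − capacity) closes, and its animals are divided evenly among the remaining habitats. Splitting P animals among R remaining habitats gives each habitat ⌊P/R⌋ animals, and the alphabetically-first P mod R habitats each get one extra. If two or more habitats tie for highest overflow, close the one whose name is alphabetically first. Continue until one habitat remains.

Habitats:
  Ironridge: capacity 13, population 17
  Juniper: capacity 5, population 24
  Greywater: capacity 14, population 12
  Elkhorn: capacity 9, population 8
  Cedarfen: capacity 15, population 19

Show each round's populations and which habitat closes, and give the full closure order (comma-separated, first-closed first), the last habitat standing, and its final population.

Closure order: Juniper, Cedarfen, Ironridge, Elkhorn
Last habitat: Greywater with 80 animals

Round 1: Cedarfen=19 Elkhorn=8 Greywater=12 Ironridge=17 Juniper=24 → close Juniper (overflow 19)
  24÷4 = 6 each, +1 to first 0
Round 2: Cedarfen=25 Elkhorn=14 Greywater=18 Ironridge=23 → close Cedarfen (overflow 10)
  25÷3 = 8 each, +1 to first 1
Round 3: Elkhorn=23 Greywater=26 Ironridge=31 → close Ironridge (overflow 18)
  31÷2 = 15 each, +1 to first 1
Round 4: Elkhorn=39 Greywater=41 → close Elkhorn (overflow 30)
  39÷1 = 39 each, +1 to first 0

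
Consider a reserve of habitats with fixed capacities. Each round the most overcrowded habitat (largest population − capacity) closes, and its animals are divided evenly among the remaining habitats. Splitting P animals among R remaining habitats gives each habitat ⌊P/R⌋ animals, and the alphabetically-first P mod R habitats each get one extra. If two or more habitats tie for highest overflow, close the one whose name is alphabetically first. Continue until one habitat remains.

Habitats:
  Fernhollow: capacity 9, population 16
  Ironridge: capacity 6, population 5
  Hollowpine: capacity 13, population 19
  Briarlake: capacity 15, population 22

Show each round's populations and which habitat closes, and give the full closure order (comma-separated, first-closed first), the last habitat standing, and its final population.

Round 1: Briarlake=22 Fernhollow=16 Hollowpine=19 Ironridge=5 → close Briarlake (overflow 7)
  22÷3 = 7 each, +1 to first 1
Round 2: Fernhollow=24 Hollowpine=26 Ironridge=12 → close Fernhollow (overflow 15)
  24÷2 = 12 each, +1 to first 0
Round 3: Hollowpine=38 Ironridge=24 → close Hollowpine (overflow 25)
  38÷1 = 38 each, +1 to first 0

Closure order: Briarlake, Fernhollow, Hollowpine
Last habitat: Ironridge with 62 animals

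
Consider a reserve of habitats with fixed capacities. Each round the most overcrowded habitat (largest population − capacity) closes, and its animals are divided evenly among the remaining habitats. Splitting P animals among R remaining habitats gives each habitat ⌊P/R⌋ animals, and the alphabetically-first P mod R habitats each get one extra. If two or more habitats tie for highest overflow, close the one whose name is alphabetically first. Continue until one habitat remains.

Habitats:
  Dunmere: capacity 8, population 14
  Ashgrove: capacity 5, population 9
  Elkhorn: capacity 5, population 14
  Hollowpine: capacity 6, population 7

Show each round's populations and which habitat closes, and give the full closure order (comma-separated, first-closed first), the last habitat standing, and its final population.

Closure order: Elkhorn, Dunmere, Ashgrove
Last habitat: Hollowpine with 44 animals

Round 1: Ashgrove=9 Dunmere=14 Elkhorn=14 Hollowpine=7 → close Elkhorn (overflow 9)
  14÷3 = 4 each, +1 to first 2
Round 2: Ashgrove=14 Dunmere=19 Hollowpine=11 → close Dunmere (overflow 11)
  19÷2 = 9 each, +1 to first 1
Round 3: Ashgrove=24 Hollowpine=20 → close Ashgrove (overflow 19)
  24÷1 = 24 each, +1 to first 0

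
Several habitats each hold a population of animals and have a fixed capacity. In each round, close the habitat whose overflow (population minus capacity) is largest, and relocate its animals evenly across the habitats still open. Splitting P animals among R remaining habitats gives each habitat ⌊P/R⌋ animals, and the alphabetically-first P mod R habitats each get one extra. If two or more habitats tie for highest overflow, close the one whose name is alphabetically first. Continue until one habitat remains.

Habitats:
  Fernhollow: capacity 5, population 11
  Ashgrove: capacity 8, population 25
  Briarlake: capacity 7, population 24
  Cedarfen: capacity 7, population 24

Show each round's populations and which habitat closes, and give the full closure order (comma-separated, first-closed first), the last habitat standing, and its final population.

Closure order: Ashgrove, Briarlake, Cedarfen
Last habitat: Fernhollow with 84 animals

Round 1: Ashgrove=25 Briarlake=24 Cedarfen=24 Fernhollow=11 → close Ashgrove (overflow 17)
  25÷3 = 8 each, +1 to first 1
Round 2: Briarlake=33 Cedarfen=32 Fernhollow=19 → close Briarlake (overflow 26)
  33÷2 = 16 each, +1 to first 1
Round 3: Cedarfen=49 Fernhollow=35 → close Cedarfen (overflow 42)
  49÷1 = 49 each, +1 to first 0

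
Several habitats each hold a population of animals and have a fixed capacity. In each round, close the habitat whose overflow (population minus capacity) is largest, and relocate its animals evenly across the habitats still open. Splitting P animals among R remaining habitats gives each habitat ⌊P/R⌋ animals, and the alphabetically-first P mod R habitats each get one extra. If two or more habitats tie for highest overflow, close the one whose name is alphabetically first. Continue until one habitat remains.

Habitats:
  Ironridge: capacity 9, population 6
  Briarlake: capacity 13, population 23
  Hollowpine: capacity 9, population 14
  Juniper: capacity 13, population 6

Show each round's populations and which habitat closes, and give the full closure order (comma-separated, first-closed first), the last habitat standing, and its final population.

Closure order: Briarlake, Hollowpine, Ironridge
Last habitat: Juniper with 49 animals

Round 1: Briarlake=23 Hollowpine=14 Ironridge=6 Juniper=6 → close Briarlake (overflow 10)
  23÷3 = 7 each, +1 to first 2
Round 2: Hollowpine=22 Ironridge=14 Juniper=13 → close Hollowpine (overflow 13)
  22÷2 = 11 each, +1 to first 0
Round 3: Ironridge=25 Juniper=24 → close Ironridge (overflow 16)
  25÷1 = 25 each, +1 to first 0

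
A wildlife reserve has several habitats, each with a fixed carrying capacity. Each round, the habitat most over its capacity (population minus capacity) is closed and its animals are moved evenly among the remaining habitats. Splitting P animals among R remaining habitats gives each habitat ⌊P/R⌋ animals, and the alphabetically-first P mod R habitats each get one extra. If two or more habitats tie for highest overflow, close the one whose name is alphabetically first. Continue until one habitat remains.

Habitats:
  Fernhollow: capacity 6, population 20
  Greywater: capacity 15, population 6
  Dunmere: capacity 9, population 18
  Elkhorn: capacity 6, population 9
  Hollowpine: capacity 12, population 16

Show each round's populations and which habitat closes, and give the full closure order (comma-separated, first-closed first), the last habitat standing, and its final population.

Closure order: Fernhollow, Dunmere, Elkhorn, Hollowpine
Last habitat: Greywater with 69 animals

Round 1: Dunmere=18 Elkhorn=9 Fernhollow=20 Greywater=6 Hollowpine=16 → close Fernhollow (overflow 14)
  20÷4 = 5 each, +1 to first 0
Round 2: Dunmere=23 Elkhorn=14 Greywater=11 Hollowpine=21 → close Dunmere (overflow 14)
  23÷3 = 7 each, +1 to first 2
Round 3: Elkhorn=22 Greywater=19 Hollowpine=28 → close Elkhorn (overflow 16)
  22÷2 = 11 each, +1 to first 0
Round 4: Greywater=30 Hollowpine=39 → close Hollowpine (overflow 27)
  39÷1 = 39 each, +1 to first 0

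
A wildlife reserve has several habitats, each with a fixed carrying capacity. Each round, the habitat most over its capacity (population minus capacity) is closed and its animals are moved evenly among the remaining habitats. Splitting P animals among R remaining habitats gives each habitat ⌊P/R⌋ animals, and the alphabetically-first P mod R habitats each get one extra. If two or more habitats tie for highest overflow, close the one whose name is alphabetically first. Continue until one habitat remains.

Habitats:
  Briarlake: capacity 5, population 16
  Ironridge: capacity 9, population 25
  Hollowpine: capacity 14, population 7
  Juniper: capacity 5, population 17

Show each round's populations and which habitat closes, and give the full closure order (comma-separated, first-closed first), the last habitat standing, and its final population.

Round 1: Briarlake=16 Hollowpine=7 Ironridge=25 Juniper=17 → close Ironridge (overflow 16)
  25÷3 = 8 each, +1 to first 1
Round 2: Briarlake=25 Hollowpine=15 Juniper=25 → close Briarlake (overflow 20)
  25÷2 = 12 each, +1 to first 1
Round 3: Hollowpine=28 Juniper=37 → close Juniper (overflow 32)
  37÷1 = 37 each, +1 to first 0

Closure order: Ironridge, Briarlake, Juniper
Last habitat: Hollowpine with 65 animals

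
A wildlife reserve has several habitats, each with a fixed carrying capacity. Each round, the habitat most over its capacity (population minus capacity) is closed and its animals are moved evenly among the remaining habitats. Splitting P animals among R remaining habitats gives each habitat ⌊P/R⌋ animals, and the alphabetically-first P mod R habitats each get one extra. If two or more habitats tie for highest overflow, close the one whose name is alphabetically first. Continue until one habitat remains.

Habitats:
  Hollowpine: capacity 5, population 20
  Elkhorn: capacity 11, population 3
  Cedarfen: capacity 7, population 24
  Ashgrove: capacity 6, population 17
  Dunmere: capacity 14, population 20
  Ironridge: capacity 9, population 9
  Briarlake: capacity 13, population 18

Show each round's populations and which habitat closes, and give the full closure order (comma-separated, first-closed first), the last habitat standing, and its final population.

Round 1: Ashgrove=17 Briarlake=18 Cedarfen=24 Dunmere=20 Elkhorn=3 Hollowpine=20 Ironridge=9 → close Cedarfen (overflow 17)
  24÷6 = 4 each, +1 to first 0
Round 2: Ashgrove=21 Briarlake=22 Dunmere=24 Elkhorn=7 Hollowpine=24 Ironridge=13 → close Hollowpine (overflow 19)
  24÷5 = 4 each, +1 to first 4
Round 3: Ashgrove=26 Briarlake=27 Dunmere=29 Elkhorn=12 Ironridge=17 → close Ashgrove (overflow 20)
  26÷4 = 6 each, +1 to first 2
Round 4: Briarlake=34 Dunmere=36 Elkhorn=18 Ironridge=23 → close Dunmere (overflow 22)
  36÷3 = 12 each, +1 to first 0
Round 5: Briarlake=46 Elkhorn=30 Ironridge=35 → close Briarlake (overflow 33)
  46÷2 = 23 each, +1 to first 0
Round 6: Elkhorn=53 Ironridge=58 → close Ironridge (overflow 49)
  58÷1 = 58 each, +1 to first 0

Closure order: Cedarfen, Hollowpine, Ashgrove, Dunmere, Briarlake, Ironridge
Last habitat: Elkhorn with 111 animals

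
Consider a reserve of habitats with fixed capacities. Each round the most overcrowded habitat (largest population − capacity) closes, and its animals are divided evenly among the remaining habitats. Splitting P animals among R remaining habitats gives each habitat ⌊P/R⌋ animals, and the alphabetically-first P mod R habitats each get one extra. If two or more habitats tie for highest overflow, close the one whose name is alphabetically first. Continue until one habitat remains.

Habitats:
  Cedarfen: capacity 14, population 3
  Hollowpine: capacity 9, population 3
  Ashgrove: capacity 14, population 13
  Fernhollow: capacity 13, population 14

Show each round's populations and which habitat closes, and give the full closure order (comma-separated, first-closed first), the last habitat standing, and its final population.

Closure order: Fernhollow, Ashgrove, Hollowpine
Last habitat: Cedarfen with 33 animals

Round 1: Ashgrove=13 Cedarfen=3 Fernhollow=14 Hollowpine=3 → close Fernhollow (overflow 1)
  14÷3 = 4 each, +1 to first 2
Round 2: Ashgrove=18 Cedarfen=8 Hollowpine=7 → close Ashgrove (overflow 4)
  18÷2 = 9 each, +1 to first 0
Round 3: Cedarfen=17 Hollowpine=16 → close Hollowpine (overflow 7)
  16÷1 = 16 each, +1 to first 0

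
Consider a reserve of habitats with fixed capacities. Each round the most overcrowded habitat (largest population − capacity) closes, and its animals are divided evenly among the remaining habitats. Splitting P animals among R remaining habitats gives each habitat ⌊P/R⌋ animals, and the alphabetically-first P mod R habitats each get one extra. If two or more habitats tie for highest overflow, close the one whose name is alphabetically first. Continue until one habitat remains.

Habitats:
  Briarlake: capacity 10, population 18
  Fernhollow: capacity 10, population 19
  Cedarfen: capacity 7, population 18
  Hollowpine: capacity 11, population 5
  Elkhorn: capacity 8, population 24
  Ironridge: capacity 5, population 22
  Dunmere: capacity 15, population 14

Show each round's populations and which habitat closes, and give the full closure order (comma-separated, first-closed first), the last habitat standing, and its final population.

Closure order: Ironridge, Elkhorn, Cedarfen, Briarlake, Fernhollow, Dunmere
Last habitat: Hollowpine with 120 animals

Round 1: Briarlake=18 Cedarfen=18 Dunmere=14 Elkhorn=24 Fernhollow=19 Hollowpine=5 Ironridge=22 → close Ironridge (overflow 17)
  22÷6 = 3 each, +1 to first 4
Round 2: Briarlake=22 Cedarfen=22 Dunmere=18 Elkhorn=28 Fernhollow=22 Hollowpine=8 → close Elkhorn (overflow 20)
  28÷5 = 5 each, +1 to first 3
Round 3: Briarlake=28 Cedarfen=28 Dunmere=24 Fernhollow=27 Hollowpine=13 → close Cedarfen (overflow 21)
  28÷4 = 7 each, +1 to first 0
Round 4: Briarlake=35 Dunmere=31 Fernhollow=34 Hollowpine=20 → close Briarlake (overflow 25)
  35÷3 = 11 each, +1 to first 2
Round 5: Dunmere=43 Fernhollow=46 Hollowpine=31 → close Fernhollow (overflow 36)
  46÷2 = 23 each, +1 to first 0
Round 6: Dunmere=66 Hollowpine=54 → close Dunmere (overflow 51)
  66÷1 = 66 each, +1 to first 0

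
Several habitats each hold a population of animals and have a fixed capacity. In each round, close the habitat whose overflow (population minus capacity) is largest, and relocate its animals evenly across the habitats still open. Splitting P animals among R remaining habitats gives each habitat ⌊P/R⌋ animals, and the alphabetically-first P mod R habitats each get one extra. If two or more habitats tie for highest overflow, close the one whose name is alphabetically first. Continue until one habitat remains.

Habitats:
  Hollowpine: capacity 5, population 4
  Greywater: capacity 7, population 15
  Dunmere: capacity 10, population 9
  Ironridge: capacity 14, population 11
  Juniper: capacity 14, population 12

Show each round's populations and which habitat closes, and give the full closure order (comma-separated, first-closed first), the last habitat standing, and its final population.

Round 1: Dunmere=9 Greywater=15 Hollowpine=4 Ironridge=11 Juniper=12 → close Greywater (overflow 8)
  15÷4 = 3 each, +1 to first 3
Round 2: Dunmere=13 Hollowpine=8 Ironridge=15 Juniper=15 → close Dunmere (overflow 3)
  13÷3 = 4 each, +1 to first 1
Round 3: Hollowpine=13 Ironridge=19 Juniper=19 → close Hollowpine (overflow 8)
  13÷2 = 6 each, +1 to first 1
Round 4: Ironridge=26 Juniper=25 → close Ironridge (overflow 12)
  26÷1 = 26 each, +1 to first 0

Closure order: Greywater, Dunmere, Hollowpine, Ironridge
Last habitat: Juniper with 51 animals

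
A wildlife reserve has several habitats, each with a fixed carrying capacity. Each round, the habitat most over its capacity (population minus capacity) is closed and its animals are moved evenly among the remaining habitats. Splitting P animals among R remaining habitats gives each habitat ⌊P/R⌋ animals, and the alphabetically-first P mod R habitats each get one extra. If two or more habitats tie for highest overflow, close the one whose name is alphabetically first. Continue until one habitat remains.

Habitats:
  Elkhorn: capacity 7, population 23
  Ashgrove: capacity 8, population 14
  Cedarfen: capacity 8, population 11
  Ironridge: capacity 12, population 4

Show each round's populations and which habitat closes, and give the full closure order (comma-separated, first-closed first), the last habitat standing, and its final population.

Round 1: Ashgrove=14 Cedarfen=11 Elkhorn=23 Ironridge=4 → close Elkhorn (overflow 16)
  23÷3 = 7 each, +1 to first 2
Round 2: Ashgrove=22 Cedarfen=19 Ironridge=11 → close Ashgrove (overflow 14)
  22÷2 = 11 each, +1 to first 0
Round 3: Cedarfen=30 Ironridge=22 → close Cedarfen (overflow 22)
  30÷1 = 30 each, +1 to first 0

Closure order: Elkhorn, Ashgrove, Cedarfen
Last habitat: Ironridge with 52 animals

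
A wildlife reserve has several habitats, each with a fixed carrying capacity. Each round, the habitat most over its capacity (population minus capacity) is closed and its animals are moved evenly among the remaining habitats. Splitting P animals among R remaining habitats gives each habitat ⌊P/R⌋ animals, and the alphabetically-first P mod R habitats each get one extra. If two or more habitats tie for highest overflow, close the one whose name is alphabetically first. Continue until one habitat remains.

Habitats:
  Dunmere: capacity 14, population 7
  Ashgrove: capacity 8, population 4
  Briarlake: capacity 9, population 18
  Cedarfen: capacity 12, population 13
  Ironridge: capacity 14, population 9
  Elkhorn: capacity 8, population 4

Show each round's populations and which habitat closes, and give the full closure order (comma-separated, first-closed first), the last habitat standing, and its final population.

Round 1: Ashgrove=4 Briarlake=18 Cedarfen=13 Dunmere=7 Elkhorn=4 Ironridge=9 → close Briarlake (overflow 9)
  18÷5 = 3 each, +1 to first 3
Round 2: Ashgrove=8 Cedarfen=17 Dunmere=11 Elkhorn=7 Ironridge=12 → close Cedarfen (overflow 5)
  17÷4 = 4 each, +1 to first 1
Round 3: Ashgrove=13 Dunmere=15 Elkhorn=11 Ironridge=16 → close Ashgrove (overflow 5)
  13÷3 = 4 each, +1 to first 1
Round 4: Dunmere=20 Elkhorn=15 Ironridge=20 → close Elkhorn (overflow 7)
  15÷2 = 7 each, +1 to first 1
Round 5: Dunmere=28 Ironridge=27 → close Dunmere (overflow 14)
  28÷1 = 28 each, +1 to first 0

Closure order: Briarlake, Cedarfen, Ashgrove, Elkhorn, Dunmere
Last habitat: Ironridge with 55 animals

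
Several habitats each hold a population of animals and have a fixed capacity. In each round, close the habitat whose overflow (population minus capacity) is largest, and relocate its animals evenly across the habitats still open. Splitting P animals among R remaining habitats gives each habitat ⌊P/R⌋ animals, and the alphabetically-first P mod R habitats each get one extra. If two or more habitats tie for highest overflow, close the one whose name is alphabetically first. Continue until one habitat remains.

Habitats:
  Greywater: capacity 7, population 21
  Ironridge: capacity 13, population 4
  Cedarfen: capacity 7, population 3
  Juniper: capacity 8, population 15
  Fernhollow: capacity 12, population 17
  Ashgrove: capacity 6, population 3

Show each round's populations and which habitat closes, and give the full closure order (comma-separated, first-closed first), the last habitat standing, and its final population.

Round 1: Ashgrove=3 Cedarfen=3 Fernhollow=17 Greywater=21 Ironridge=4 Juniper=15 → close Greywater (overflow 14)
  21÷5 = 4 each, +1 to first 1
Round 2: Ashgrove=8 Cedarfen=7 Fernhollow=21 Ironridge=8 Juniper=19 → close Juniper (overflow 11)
  19÷4 = 4 each, +1 to first 3
Round 3: Ashgrove=13 Cedarfen=12 Fernhollow=26 Ironridge=12 → close Fernhollow (overflow 14)
  26÷3 = 8 each, +1 to first 2
Round 4: Ashgrove=22 Cedarfen=21 Ironridge=20 → close Ashgrove (overflow 16)
  22÷2 = 11 each, +1 to first 0
Round 5: Cedarfen=32 Ironridge=31 → close Cedarfen (overflow 25)
  32÷1 = 32 each, +1 to first 0

Closure order: Greywater, Juniper, Fernhollow, Ashgrove, Cedarfen
Last habitat: Ironridge with 63 animals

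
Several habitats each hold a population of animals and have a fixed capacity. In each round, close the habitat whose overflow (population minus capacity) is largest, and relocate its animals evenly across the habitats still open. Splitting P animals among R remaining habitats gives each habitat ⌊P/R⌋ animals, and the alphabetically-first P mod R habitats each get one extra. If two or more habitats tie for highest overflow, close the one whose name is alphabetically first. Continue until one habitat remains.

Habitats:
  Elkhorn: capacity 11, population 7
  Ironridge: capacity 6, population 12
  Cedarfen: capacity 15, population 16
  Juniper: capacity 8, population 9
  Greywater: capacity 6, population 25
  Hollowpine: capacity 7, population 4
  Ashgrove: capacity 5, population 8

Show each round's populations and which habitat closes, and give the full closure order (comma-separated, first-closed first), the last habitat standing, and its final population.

Round 1: Ashgrove=8 Cedarfen=16 Elkhorn=7 Greywater=25 Hollowpine=4 Ironridge=12 Juniper=9 → close Greywater (overflow 19)
  25÷6 = 4 each, +1 to first 1
Round 2: Ashgrove=13 Cedarfen=20 Elkhorn=11 Hollowpine=8 Ironridge=16 Juniper=13 → close Ironridge (overflow 10)
  16÷5 = 3 each, +1 to first 1
Round 3: Ashgrove=17 Cedarfen=23 Elkhorn=14 Hollowpine=11 Juniper=16 → close Ashgrove (overflow 12)
  17÷4 = 4 each, +1 to first 1
Round 4: Cedarfen=28 Elkhorn=18 Hollowpine=15 Juniper=20 → close Cedarfen (overflow 13)
  28÷3 = 9 each, +1 to first 1
Round 5: Elkhorn=28 Hollowpine=24 Juniper=29 → close Juniper (overflow 21)
  29÷2 = 14 each, +1 to first 1
Round 6: Elkhorn=43 Hollowpine=38 → close Elkhorn (overflow 32)
  43÷1 = 43 each, +1 to first 0

Closure order: Greywater, Ironridge, Ashgrove, Cedarfen, Juniper, Elkhorn
Last habitat: Hollowpine with 81 animals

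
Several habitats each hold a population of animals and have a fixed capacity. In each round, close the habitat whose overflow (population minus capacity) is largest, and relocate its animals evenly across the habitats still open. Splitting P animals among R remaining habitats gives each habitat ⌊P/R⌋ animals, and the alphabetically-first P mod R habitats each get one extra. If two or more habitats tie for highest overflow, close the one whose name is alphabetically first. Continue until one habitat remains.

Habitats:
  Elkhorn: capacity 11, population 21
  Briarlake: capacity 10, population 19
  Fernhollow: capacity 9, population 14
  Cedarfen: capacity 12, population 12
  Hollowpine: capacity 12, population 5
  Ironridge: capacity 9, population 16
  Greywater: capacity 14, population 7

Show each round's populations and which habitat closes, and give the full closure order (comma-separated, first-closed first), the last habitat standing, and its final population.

Closure order: Elkhorn, Briarlake, Fernhollow, Ironridge, Cedarfen, Greywater
Last habitat: Hollowpine with 94 animals

Round 1: Briarlake=19 Cedarfen=12 Elkhorn=21 Fernhollow=14 Greywater=7 Hollowpine=5 Ironridge=16 → close Elkhorn (overflow 10)
  21÷6 = 3 each, +1 to first 3
Round 2: Briarlake=23 Cedarfen=16 Fernhollow=18 Greywater=10 Hollowpine=8 Ironridge=19 → close Briarlake (overflow 13)
  23÷5 = 4 each, +1 to first 3
Round 3: Cedarfen=21 Fernhollow=23 Greywater=15 Hollowpine=12 Ironridge=23 → close Fernhollow (overflow 14)
  23÷4 = 5 each, +1 to first 3
Round 4: Cedarfen=27 Greywater=21 Hollowpine=18 Ironridge=28 → close Ironridge (overflow 19)
  28÷3 = 9 each, +1 to first 1
Round 5: Cedarfen=37 Greywater=30 Hollowpine=27 → close Cedarfen (overflow 25)
  37÷2 = 18 each, +1 to first 1
Round 6: Greywater=49 Hollowpine=45 → close Greywater (overflow 35)
  49÷1 = 49 each, +1 to first 0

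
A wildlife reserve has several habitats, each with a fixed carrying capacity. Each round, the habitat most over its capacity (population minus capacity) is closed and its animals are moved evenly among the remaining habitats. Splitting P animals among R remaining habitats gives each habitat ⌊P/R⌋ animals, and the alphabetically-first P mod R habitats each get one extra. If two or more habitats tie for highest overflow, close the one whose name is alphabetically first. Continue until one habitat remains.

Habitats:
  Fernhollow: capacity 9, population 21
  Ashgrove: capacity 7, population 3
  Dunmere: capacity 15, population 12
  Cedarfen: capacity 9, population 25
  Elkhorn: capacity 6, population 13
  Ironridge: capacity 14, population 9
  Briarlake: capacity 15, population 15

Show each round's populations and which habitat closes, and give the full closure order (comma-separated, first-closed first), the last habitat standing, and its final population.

Round 1: Ashgrove=3 Briarlake=15 Cedarfen=25 Dunmere=12 Elkhorn=13 Fernhollow=21 Ironridge=9 → close Cedarfen (overflow 16)
  25÷6 = 4 each, +1 to first 1
Round 2: Ashgrove=8 Briarlake=19 Dunmere=16 Elkhorn=17 Fernhollow=25 Ironridge=13 → close Fernhollow (overflow 16)
  25÷5 = 5 each, +1 to first 0
Round 3: Ashgrove=13 Briarlake=24 Dunmere=21 Elkhorn=22 Ironridge=18 → close Elkhorn (overflow 16)
  22÷4 = 5 each, +1 to first 2
Round 4: Ashgrove=19 Briarlake=30 Dunmere=26 Ironridge=23 → close Briarlake (overflow 15)
  30÷3 = 10 each, +1 to first 0
Round 5: Ashgrove=29 Dunmere=36 Ironridge=33 → close Ashgrove (overflow 22)
  29÷2 = 14 each, +1 to first 1
Round 6: Dunmere=51 Ironridge=47 → close Dunmere (overflow 36)
  51÷1 = 51 each, +1 to first 0

Closure order: Cedarfen, Fernhollow, Elkhorn, Briarlake, Ashgrove, Dunmere
Last habitat: Ironridge with 98 animals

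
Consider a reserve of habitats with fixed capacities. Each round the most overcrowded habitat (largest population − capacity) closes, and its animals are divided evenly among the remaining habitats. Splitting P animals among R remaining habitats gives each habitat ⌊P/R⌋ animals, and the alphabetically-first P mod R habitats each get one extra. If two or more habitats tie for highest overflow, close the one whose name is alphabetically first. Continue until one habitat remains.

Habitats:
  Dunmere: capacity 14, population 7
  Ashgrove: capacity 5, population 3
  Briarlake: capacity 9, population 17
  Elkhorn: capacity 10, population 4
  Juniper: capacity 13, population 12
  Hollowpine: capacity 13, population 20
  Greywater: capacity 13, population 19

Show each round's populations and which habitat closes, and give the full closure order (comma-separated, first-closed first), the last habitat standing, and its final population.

Round 1: Ashgrove=3 Briarlake=17 Dunmere=7 Elkhorn=4 Greywater=19 Hollowpine=20 Juniper=12 → close Briarlake (overflow 8)
  17÷6 = 2 each, +1 to first 5
Round 2: Ashgrove=6 Dunmere=10 Elkhorn=7 Greywater=22 Hollowpine=23 Juniper=14 → close Hollowpine (overflow 10)
  23÷5 = 4 each, +1 to first 3
Round 3: Ashgrove=11 Dunmere=15 Elkhorn=12 Greywater=26 Juniper=18 → close Greywater (overflow 13)
  26÷4 = 6 each, +1 to first 2
Round 4: Ashgrove=18 Dunmere=22 Elkhorn=18 Juniper=24 → close Ashgrove (overflow 13)
  18÷3 = 6 each, +1 to first 0
Round 5: Dunmere=28 Elkhorn=24 Juniper=30 → close Juniper (overflow 17)
  30÷2 = 15 each, +1 to first 0
Round 6: Dunmere=43 Elkhorn=39 → close Dunmere (overflow 29)
  43÷1 = 43 each, +1 to first 0

Closure order: Briarlake, Hollowpine, Greywater, Ashgrove, Juniper, Dunmere
Last habitat: Elkhorn with 82 animals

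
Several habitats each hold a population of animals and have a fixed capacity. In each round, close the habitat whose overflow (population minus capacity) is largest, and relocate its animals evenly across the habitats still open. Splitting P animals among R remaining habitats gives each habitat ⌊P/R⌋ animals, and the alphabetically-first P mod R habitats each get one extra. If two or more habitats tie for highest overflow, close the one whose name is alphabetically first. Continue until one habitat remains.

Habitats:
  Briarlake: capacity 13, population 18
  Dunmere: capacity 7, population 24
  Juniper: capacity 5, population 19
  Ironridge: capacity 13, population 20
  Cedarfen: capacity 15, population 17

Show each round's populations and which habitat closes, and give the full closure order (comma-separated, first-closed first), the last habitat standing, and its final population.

Round 1: Briarlake=18 Cedarfen=17 Dunmere=24 Ironridge=20 Juniper=19 → close Dunmere (overflow 17)
  24÷4 = 6 each, +1 to first 0
Round 2: Briarlake=24 Cedarfen=23 Ironridge=26 Juniper=25 → close Juniper (overflow 20)
  25÷3 = 8 each, +1 to first 1
Round 3: Briarlake=33 Cedarfen=31 Ironridge=34 → close Ironridge (overflow 21)
  34÷2 = 17 each, +1 to first 0
Round 4: Briarlake=50 Cedarfen=48 → close Briarlake (overflow 37)
  50÷1 = 50 each, +1 to first 0

Closure order: Dunmere, Juniper, Ironridge, Briarlake
Last habitat: Cedarfen with 98 animals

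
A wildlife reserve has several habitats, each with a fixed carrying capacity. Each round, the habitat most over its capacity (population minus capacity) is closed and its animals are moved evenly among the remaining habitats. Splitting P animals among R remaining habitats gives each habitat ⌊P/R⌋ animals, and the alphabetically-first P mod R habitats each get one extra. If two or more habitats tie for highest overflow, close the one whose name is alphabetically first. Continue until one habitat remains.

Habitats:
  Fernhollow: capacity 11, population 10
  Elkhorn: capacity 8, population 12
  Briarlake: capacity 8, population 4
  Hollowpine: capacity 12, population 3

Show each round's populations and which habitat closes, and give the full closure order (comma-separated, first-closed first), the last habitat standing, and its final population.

Closure order: Elkhorn, Fernhollow, Briarlake
Last habitat: Hollowpine with 29 animals

Round 1: Briarlake=4 Elkhorn=12 Fernhollow=10 Hollowpine=3 → close Elkhorn (overflow 4)
  12÷3 = 4 each, +1 to first 0
Round 2: Briarlake=8 Fernhollow=14 Hollowpine=7 → close Fernhollow (overflow 3)
  14÷2 = 7 each, +1 to first 0
Round 3: Briarlake=15 Hollowpine=14 → close Briarlake (overflow 7)
  15÷1 = 15 each, +1 to first 0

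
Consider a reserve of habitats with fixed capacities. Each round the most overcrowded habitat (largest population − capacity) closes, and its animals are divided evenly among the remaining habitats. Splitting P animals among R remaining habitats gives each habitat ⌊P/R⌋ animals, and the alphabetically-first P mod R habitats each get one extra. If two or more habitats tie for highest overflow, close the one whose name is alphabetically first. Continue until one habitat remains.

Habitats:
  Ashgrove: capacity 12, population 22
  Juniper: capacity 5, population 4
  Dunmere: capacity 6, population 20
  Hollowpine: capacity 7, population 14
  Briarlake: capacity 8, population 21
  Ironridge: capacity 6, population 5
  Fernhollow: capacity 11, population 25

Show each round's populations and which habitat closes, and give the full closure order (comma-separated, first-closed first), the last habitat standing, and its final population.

Round 1: Ashgrove=22 Briarlake=21 Dunmere=20 Fernhollow=25 Hollowpine=14 Ironridge=5 Juniper=4 → close Dunmere (overflow 14)
  20÷6 = 3 each, +1 to first 2
Round 2: Ashgrove=26 Briarlake=25 Fernhollow=28 Hollowpine=17 Ironridge=8 Juniper=7 → close Briarlake (overflow 17)
  25÷5 = 5 each, +1 to first 0
Round 3: Ashgrove=31 Fernhollow=33 Hollowpine=22 Ironridge=13 Juniper=12 → close Fernhollow (overflow 22)
  33÷4 = 8 each, +1 to first 1
Round 4: Ashgrove=40 Hollowpine=30 Ironridge=21 Juniper=20 → close Ashgrove (overflow 28)
  40÷3 = 13 each, +1 to first 1
Round 5: Hollowpine=44 Ironridge=34 Juniper=33 → close Hollowpine (overflow 37)
  44÷2 = 22 each, +1 to first 0
Round 6: Ironridge=56 Juniper=55 → close Ironridge (overflow 50)
  56÷1 = 56 each, +1 to first 0

Closure order: Dunmere, Briarlake, Fernhollow, Ashgrove, Hollowpine, Ironridge
Last habitat: Juniper with 111 animals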